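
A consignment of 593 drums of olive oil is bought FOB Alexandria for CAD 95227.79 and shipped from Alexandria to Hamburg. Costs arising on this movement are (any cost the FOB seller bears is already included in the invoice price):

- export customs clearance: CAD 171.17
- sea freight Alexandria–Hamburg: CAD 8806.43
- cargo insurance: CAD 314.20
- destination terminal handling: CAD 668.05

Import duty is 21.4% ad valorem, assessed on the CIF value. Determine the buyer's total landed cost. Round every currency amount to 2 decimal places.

FOB: the seller bears costs until goods are on board at the origin port; the buyer bears freight, insurance and all costs thereafter.
Already in the invoice (seller's account under FOB): export clearance — exclude.
CIF value = FOB price + freight + insurance = 95227.79 + 8806.43 + 314.20 = 104348.42
Import duty = 104348.42 × 21.4% = 22330.56
Buyer bears: freight 8806.43 + insurance 314.20 + destination terminal 668.05 + duty 22330.56 = 32119.24
Landed cost = invoice 95227.79 + 32119.24 = 127347.03

Total landed cost: CAD 127347.03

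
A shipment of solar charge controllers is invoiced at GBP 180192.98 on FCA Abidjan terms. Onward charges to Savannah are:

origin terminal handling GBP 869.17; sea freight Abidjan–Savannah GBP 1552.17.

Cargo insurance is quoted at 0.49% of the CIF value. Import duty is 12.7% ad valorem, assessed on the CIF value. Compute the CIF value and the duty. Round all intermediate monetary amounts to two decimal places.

Let C be the CIF value. C = FCA price + pre-shipment costs + freight + 0.49% × C
C − 0.49% × C = 180192.98 + 869.17 + 1552.17
0.9951 × C = 182614.32
C = 182614.32 / 0.9951 = 183513.54
Insurance premium = 0.49% × 183513.54 = 899.22
Import duty = 183513.54 × 12.7% = 23306.22

CIF value: GBP 183513.54; import duty: GBP 23306.22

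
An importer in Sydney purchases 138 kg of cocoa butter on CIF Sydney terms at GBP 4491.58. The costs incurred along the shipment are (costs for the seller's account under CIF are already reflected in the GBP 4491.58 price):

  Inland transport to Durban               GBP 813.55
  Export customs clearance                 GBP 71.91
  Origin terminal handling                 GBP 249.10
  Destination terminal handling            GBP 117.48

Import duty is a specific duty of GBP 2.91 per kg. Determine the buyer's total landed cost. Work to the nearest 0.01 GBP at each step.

CIF: the seller pays costs through ocean freight and marine insurance to the destination port.
Already in the invoice (seller's account under CIF): inland to port, export clearance, origin terminal — exclude.
The CIF price already equals the CIF value: 4491.58
Import duty = 138 × 2.91 = 401.58
Buyer bears: destination terminal 117.48 + duty 401.58 = 519.06
Landed cost = invoice 4491.58 + 519.06 = 5010.64

Total landed cost: GBP 5010.64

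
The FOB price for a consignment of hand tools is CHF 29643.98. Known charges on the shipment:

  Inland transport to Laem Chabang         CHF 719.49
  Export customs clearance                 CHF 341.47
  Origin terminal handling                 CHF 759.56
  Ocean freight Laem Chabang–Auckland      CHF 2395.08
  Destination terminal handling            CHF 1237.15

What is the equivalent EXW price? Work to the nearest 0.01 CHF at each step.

Not relevant to the conversion: destination terminal, freight — on the buyer under both terms; not part of either seller's price.
From FOB to EXW, the seller no longer bears: inland to port, export clearance, origin terminal.
EXW price = 29643.98 − 719.49 − 341.47 − 759.56 = 27823.46

EXW price: CHF 27823.46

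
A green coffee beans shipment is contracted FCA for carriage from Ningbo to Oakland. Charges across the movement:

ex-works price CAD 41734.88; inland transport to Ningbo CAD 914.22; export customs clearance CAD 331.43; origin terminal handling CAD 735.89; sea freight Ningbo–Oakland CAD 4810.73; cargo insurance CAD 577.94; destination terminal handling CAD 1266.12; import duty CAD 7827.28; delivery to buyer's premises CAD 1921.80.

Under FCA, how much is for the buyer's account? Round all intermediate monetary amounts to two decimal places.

Buyer's account: CAD 17139.76

FCA: the seller delivers export-cleared goods to the carrier; the buyer bears costs from that point.
Seller's account: goods 41734.88 + inland to port 914.22 + export clearance 331.43 = 42980.53
Buyer's account: origin terminal 735.89 + freight 4810.73 + insurance 577.94 + destination terminal 1266.12 + duty 7827.28 + delivery 1921.80 = 17139.76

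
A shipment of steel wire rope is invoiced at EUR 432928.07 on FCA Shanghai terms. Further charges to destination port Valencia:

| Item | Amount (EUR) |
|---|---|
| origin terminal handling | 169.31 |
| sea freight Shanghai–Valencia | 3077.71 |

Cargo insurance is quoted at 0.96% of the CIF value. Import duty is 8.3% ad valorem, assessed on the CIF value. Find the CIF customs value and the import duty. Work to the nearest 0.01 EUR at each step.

Let C be the CIF value. C = FCA price + pre-shipment costs + freight + 0.96% × C
C − 0.96% × C = 432928.07 + 169.31 + 3077.71
0.9904 × C = 436175.09
C = 436175.09 / 0.9904 = 440402.96
Insurance premium = 0.96% × 440402.96 = 4227.87
Import duty = 440402.96 × 8.3% = 36553.45

CIF value: EUR 440402.96; import duty: EUR 36553.45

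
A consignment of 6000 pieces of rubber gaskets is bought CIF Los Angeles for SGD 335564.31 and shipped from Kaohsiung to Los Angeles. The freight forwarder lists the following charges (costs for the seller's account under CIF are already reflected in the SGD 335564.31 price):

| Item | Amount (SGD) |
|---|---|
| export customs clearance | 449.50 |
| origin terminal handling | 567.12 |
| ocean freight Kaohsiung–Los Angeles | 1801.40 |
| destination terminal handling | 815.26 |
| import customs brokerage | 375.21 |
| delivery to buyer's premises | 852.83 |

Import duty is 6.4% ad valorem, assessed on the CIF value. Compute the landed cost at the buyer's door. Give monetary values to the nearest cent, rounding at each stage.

Total landed cost: SGD 359083.73

CIF: the seller pays costs through ocean freight and marine insurance to the destination port.
Already in the invoice (seller's account under CIF): export clearance, origin terminal, freight — exclude.
The CIF price already equals the CIF value: 335564.31
Import duty = 335564.31 × 6.4% = 21476.12
Buyer bears: destination terminal 815.26 + brokerage 375.21 + delivery 852.83 + duty 21476.12 = 23519.42
Landed cost = invoice 335564.31 + 23519.42 = 359083.73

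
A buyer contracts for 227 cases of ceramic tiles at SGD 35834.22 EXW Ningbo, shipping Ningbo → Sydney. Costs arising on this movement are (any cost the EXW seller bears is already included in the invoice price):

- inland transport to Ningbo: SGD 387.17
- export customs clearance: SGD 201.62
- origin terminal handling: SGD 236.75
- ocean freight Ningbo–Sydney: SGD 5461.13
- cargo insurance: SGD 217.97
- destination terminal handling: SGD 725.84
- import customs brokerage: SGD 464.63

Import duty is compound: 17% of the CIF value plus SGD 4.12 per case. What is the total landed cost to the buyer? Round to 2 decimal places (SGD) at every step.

Total landed cost: SGD 51662.18

EXW: the seller makes goods available at their premises; the buyer bears all onward costs.
CIF value = EXW price + inland to port + export clearance + origin terminal + freight + insurance = 35834.22 + 387.17 + 201.62 + 236.75 + 5461.13 + 217.97 = 42338.86
Ad valorem component: 42338.86 × 17% = 7197.61
Specific component: 227 × 4.12 = 935.24
Import duty = 7197.61 + 935.24 = 8132.85
Buyer bears: inland to port 387.17 + export clearance 201.62 + origin terminal 236.75 + freight 5461.13 + insurance 217.97 + destination terminal 725.84 + brokerage 464.63 + duty 8132.85 = 15827.96
Landed cost = invoice 35834.22 + 15827.96 = 51662.18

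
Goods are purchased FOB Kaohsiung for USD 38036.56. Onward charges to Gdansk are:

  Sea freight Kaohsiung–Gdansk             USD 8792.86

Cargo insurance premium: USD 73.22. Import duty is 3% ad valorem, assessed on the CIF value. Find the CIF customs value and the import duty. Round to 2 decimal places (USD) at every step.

CIF = FOB price + freight + insurance
CIF = 38036.56 + 8792.86 + 73.22 = 46902.64
Import duty = 46902.64 × 3% = 1407.08

CIF value: USD 46902.64; import duty: USD 1407.08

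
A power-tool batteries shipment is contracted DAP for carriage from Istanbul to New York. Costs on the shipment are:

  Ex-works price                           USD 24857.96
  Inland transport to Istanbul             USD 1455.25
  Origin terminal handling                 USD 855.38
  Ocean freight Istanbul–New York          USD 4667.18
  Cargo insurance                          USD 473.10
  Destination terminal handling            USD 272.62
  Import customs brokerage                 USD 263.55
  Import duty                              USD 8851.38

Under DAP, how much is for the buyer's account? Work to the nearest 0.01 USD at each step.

DAP: the seller bears all costs to the named destination except import duty and clearance.
Seller's account: goods 24857.96 + inland to port 1455.25 + origin terminal 855.38 + freight 4667.18 + insurance 473.10 + destination terminal 272.62 = 32581.49
Buyer's account: brokerage 263.55 + duty 8851.38 = 9114.93

Buyer's account: USD 9114.93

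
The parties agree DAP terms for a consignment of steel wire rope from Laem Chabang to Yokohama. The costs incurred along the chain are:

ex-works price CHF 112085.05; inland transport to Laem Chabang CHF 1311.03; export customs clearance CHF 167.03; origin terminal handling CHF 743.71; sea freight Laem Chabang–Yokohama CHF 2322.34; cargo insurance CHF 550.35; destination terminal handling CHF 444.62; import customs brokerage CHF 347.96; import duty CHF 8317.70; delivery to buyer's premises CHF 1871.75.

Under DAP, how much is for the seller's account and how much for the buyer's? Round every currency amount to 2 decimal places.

Seller: CHF 119495.88; buyer: CHF 8665.66

DAP: the seller bears all costs to the named destination except import duty and clearance.
Seller's account: goods 112085.05 + inland to port 1311.03 + export clearance 167.03 + origin terminal 743.71 + freight 2322.34 + insurance 550.35 + destination terminal 444.62 + delivery 1871.75 = 119495.88
Buyer's account: brokerage 347.96 + duty 8317.70 = 8665.66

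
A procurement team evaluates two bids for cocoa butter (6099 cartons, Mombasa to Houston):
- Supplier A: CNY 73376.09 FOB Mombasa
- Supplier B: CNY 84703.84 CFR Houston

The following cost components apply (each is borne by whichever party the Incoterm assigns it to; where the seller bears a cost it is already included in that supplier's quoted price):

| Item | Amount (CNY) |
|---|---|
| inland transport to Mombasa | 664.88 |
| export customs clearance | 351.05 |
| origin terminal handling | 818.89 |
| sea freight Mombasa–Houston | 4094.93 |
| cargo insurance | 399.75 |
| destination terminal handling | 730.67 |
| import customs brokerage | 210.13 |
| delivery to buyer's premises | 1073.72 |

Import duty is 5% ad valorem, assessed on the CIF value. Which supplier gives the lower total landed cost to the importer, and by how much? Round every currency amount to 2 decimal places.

Supplier A (FOB):
CIF value = FOB price + freight + insurance = 73376.09 + 4094.93 + 399.75 = 77870.77
Import duty = 77870.77 × 5% = 3893.54
Buyer bears (A): 4094.93 + 399.75 + 730.67 + 210.13 + 1073.72 = 6509.20
Landed cost (A) = invoice 73376.09 + 6509.20 + duty 3893.54 = 83778.83
Supplier B (CFR):
CIF value = CFR price + insurance = 84703.84 + 399.75 = 85103.59
Import duty = 85103.59 × 5% = 4255.18
Buyer bears (B): 399.75 + 730.67 + 210.13 + 1073.72 = 2414.27
Landed cost (B) = invoice 84703.84 + 2414.27 + duty 4255.18 = 91373.29
Difference = |83778.83 − 91373.29| = 7594.46

Supplier A is cheaper by CNY 7594.46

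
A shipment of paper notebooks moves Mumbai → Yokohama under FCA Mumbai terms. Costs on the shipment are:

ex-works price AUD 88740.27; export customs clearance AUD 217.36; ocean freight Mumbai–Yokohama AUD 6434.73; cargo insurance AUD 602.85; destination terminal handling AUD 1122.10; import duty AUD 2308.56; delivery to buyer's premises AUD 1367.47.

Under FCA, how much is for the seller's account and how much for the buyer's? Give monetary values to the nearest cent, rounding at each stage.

FCA: the seller delivers export-cleared goods to the carrier; the buyer bears costs from that point.
Seller's account: goods 88740.27 + export clearance 217.36 = 88957.63
Buyer's account: freight 6434.73 + insurance 602.85 + destination terminal 1122.10 + duty 2308.56 + delivery 1367.47 = 11835.71

Seller: AUD 88957.63; buyer: AUD 11835.71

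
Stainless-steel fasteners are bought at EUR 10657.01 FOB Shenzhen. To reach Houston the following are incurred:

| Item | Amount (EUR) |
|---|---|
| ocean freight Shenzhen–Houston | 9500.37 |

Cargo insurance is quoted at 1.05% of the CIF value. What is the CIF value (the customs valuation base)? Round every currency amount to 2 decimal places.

Let C be the CIF value. C = FOB price + freight + 1.05% × C
C − 1.05% × C = 10657.01 + 9500.37
0.9895 × C = 20157.38
C = 20157.38 / 0.9895 = 20371.28
Insurance premium = 1.05% × 20371.28 = 213.90

CIF value: EUR 20371.28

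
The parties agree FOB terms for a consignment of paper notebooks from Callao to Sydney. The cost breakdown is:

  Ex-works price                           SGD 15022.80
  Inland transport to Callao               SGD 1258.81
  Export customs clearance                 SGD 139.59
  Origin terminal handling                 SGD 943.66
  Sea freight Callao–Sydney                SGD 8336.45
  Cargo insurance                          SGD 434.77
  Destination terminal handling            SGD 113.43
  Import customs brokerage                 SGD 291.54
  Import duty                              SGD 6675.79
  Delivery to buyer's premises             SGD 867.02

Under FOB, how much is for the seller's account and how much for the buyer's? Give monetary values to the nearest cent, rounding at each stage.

Seller: SGD 17364.86; buyer: SGD 16719.00

FOB: the seller bears costs until goods are on board at the origin port; the buyer bears freight, insurance and all costs thereafter.
Seller's account: goods 15022.80 + inland to port 1258.81 + export clearance 139.59 + origin terminal 943.66 = 17364.86
Buyer's account: freight 8336.45 + insurance 434.77 + destination terminal 113.43 + brokerage 291.54 + duty 6675.79 + delivery 867.02 = 16719.00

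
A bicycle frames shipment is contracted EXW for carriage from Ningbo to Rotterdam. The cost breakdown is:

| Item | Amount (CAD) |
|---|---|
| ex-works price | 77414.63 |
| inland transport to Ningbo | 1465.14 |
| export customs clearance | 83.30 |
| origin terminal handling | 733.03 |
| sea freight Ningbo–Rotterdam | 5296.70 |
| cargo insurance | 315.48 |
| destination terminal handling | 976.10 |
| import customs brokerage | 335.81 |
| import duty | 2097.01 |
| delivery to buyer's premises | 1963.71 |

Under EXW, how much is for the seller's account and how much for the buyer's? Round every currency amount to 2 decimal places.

EXW: the seller makes goods available at their premises; the buyer bears all onward costs.
Seller's account: goods 77414.63 = 77414.63
Buyer's account: inland to port 1465.14 + export clearance 83.30 + origin terminal 733.03 + freight 5296.70 + insurance 315.48 + destination terminal 976.10 + brokerage 335.81 + duty 2097.01 + delivery 1963.71 = 13266.28

Seller: CAD 77414.63; buyer: CAD 13266.28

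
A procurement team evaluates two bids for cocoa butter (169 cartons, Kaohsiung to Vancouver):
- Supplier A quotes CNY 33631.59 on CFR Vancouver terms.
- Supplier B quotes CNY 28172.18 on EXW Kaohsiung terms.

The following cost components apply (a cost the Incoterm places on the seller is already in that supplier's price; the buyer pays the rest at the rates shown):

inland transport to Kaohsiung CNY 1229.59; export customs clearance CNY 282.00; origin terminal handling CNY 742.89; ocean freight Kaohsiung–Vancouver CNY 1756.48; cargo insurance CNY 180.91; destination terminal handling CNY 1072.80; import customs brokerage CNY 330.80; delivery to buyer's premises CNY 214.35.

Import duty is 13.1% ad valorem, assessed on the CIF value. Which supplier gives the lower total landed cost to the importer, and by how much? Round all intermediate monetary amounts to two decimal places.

Supplier B is cheaper by CNY 1638.20

Supplier A (CFR):
CIF value = CFR price + insurance = 33631.59 + 180.91 = 33812.50
Import duty = 33812.50 × 13.1% = 4429.44
Buyer bears (A): 180.91 + 1072.80 + 330.80 + 214.35 = 1798.86
Landed cost (A) = invoice 33631.59 + 1798.86 + duty 4429.44 = 39859.89
Supplier B (EXW):
CIF value = EXW price + inland to port + export clearance + origin terminal + freight + insurance = 28172.18 + 1229.59 + 282.00 + 742.89 + 1756.48 + 180.91 = 32364.05
Import duty = 32364.05 × 13.1% = 4239.69
Buyer bears (B): 1229.59 + 282.00 + 742.89 + 1756.48 + 180.91 + 1072.80 + 330.80 + 214.35 = 5809.82
Landed cost (B) = invoice 28172.18 + 5809.82 + duty 4239.69 = 38221.69
Difference = |39859.89 − 38221.69| = 1638.20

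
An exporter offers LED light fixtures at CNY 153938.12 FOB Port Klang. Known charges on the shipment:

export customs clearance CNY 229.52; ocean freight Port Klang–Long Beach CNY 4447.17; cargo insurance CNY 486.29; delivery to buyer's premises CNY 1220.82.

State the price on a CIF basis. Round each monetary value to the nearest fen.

CIF price: CNY 158871.58

Not relevant to the conversion: export clearance — on the seller under both FOB and CIF; already in the FOB price and stays in the CIF price. delivery — on the buyer under both terms; not part of either seller's price.
From FOB to CIF, the seller additionally bears: freight, insurance.
CIF price = 153938.12 + 4447.17 + 486.29 = 158871.58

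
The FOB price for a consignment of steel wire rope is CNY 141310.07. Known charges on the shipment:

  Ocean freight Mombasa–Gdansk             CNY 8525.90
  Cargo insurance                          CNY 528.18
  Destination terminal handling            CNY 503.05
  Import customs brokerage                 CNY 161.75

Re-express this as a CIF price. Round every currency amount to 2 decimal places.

CIF price: CNY 150364.15

Not relevant to the conversion: destination terminal, brokerage — on the buyer under both terms; not part of either seller's price.
From FOB to CIF, the seller additionally bears: freight, insurance.
CIF price = 141310.07 + 8525.90 + 528.18 = 150364.15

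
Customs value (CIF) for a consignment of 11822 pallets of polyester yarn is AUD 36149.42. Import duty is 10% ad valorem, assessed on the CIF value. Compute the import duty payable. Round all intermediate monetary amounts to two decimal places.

Import duty: AUD 3614.94

Import duty = 36149.42 × 10% = 3614.94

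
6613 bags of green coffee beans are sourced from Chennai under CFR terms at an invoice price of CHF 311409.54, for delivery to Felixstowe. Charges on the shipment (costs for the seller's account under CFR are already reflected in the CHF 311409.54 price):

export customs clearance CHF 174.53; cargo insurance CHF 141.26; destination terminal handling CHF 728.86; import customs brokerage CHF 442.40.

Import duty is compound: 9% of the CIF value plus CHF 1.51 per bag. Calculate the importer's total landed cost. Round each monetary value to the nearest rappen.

CFR: the seller pays costs through ocean freight to the destination port, but not insurance.
Already in the invoice (seller's account under CFR): export clearance — exclude.
CIF value = CFR price + insurance = 311409.54 + 141.26 = 311550.80
Ad valorem component: 311550.80 × 9% = 28039.57
Specific component: 6613 × 1.51 = 9985.63
Import duty = 28039.57 + 9985.63 = 38025.20
Buyer bears: insurance 141.26 + destination terminal 728.86 + brokerage 442.40 + duty 38025.20 = 39337.72
Landed cost = invoice 311409.54 + 39337.72 = 350747.26

Total landed cost: CHF 350747.26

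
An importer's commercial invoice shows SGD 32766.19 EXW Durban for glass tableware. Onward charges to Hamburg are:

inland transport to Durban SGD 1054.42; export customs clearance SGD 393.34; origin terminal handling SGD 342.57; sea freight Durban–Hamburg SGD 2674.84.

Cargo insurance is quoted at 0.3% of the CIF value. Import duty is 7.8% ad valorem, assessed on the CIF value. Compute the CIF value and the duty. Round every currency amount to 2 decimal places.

Let C be the CIF value. C = EXW price + pre-shipment costs + freight + 0.3% × C
C − 0.3% × C = 32766.19 + 1054.42 + 393.34 + 342.57 + 2674.84
0.997 × C = 37231.36
C = 37231.36 / 0.997 = 37343.39
Insurance premium = 0.3% × 37343.39 = 112.03
Import duty = 37343.39 × 7.8% = 2912.78

CIF value: SGD 37343.39; import duty: SGD 2912.78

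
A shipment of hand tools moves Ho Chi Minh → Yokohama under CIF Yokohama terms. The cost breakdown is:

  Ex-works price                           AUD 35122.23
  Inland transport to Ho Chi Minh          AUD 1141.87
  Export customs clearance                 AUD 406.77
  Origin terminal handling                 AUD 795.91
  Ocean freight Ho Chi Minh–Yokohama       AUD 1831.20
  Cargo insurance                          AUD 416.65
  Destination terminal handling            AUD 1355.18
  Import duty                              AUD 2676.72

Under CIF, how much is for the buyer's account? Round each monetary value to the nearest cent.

CIF: the seller pays costs through ocean freight and marine insurance to the destination port.
Seller's account: goods 35122.23 + inland to port 1141.87 + export clearance 406.77 + origin terminal 795.91 + freight 1831.20 + insurance 416.65 = 39714.63
Buyer's account: destination terminal 1355.18 + duty 2676.72 = 4031.90

Buyer's account: AUD 4031.90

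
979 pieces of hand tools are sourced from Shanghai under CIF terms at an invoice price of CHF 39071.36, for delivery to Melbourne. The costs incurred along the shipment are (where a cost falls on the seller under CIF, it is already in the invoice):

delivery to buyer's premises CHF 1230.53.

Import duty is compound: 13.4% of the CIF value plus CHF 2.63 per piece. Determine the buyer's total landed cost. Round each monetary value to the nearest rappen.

CIF: the seller pays costs through ocean freight and marine insurance to the destination port.
The CIF price already equals the CIF value: 39071.36
Ad valorem component: 39071.36 × 13.4% = 5235.56
Specific component: 979 × 2.63 = 2574.77
Import duty = 5235.56 + 2574.77 = 7810.33
Buyer bears: delivery 1230.53 + duty 7810.33 = 9040.86
Landed cost = invoice 39071.36 + 9040.86 = 48112.22

Total landed cost: CHF 48112.22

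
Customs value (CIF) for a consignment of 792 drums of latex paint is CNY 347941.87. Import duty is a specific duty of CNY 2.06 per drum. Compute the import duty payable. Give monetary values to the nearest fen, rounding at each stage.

Import duty = 792 × 2.06 = 1631.52

Import duty: CNY 1631.52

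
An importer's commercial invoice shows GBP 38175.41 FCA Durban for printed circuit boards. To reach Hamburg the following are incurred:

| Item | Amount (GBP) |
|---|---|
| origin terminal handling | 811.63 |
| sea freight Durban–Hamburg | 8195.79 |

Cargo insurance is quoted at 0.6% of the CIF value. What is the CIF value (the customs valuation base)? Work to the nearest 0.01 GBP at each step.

CIF value: GBP 47467.64

Let C be the CIF value. C = FCA price + pre-shipment costs + freight + 0.6% × C
C − 0.6% × C = 38175.41 + 811.63 + 8195.79
0.994 × C = 47182.83
C = 47182.83 / 0.994 = 47467.64
Insurance premium = 0.6% × 47467.64 = 284.81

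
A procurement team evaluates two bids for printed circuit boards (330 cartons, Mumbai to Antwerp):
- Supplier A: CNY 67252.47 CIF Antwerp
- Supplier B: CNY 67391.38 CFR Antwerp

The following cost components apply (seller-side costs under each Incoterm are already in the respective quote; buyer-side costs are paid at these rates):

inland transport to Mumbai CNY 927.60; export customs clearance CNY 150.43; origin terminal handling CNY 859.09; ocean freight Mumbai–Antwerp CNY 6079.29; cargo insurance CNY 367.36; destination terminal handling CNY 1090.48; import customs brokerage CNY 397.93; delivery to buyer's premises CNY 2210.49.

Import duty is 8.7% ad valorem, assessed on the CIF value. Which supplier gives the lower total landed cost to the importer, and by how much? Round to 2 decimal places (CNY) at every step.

Supplier A (CIF):
The CIF price already equals the CIF value: 67252.47
Import duty = 67252.47 × 8.7% = 5850.96
Buyer bears (A): 1090.48 + 397.93 + 2210.49 = 3698.90
Landed cost (A) = invoice 67252.47 + 3698.90 + duty 5850.96 = 76802.33
Supplier B (CFR):
CIF value = CFR price + insurance = 67391.38 + 367.36 = 67758.74
Import duty = 67758.74 × 8.7% = 5895.01
Buyer bears (B): 367.36 + 1090.48 + 397.93 + 2210.49 = 4066.26
Landed cost (B) = invoice 67391.38 + 4066.26 + duty 5895.01 = 77352.65
Difference = |76802.33 − 77352.65| = 550.32

Supplier A is cheaper by CNY 550.32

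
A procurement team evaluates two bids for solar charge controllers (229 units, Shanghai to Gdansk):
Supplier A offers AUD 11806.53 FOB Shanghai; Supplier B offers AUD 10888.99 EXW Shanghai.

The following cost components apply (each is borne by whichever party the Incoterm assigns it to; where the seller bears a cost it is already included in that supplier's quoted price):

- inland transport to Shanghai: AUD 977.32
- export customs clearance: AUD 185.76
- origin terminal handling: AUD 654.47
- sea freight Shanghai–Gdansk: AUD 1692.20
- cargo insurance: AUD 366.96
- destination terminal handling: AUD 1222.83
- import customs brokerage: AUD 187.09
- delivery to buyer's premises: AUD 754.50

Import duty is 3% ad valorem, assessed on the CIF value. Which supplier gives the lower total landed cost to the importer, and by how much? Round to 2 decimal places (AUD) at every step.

Supplier A is cheaper by AUD 927.01

Supplier A (FOB):
CIF value = FOB price + freight + insurance = 11806.53 + 1692.20 + 366.96 = 13865.69
Import duty = 13865.69 × 3% = 415.97
Buyer bears (A): 1692.20 + 366.96 + 1222.83 + 187.09 + 754.50 = 4223.58
Landed cost (A) = invoice 11806.53 + 4223.58 + duty 415.97 = 16446.08
Supplier B (EXW):
CIF value = EXW price + inland to port + export clearance + origin terminal + freight + insurance = 10888.99 + 977.32 + 185.76 + 654.47 + 1692.20 + 366.96 = 14765.70
Import duty = 14765.70 × 3% = 442.97
Buyer bears (B): 977.32 + 185.76 + 654.47 + 1692.20 + 366.96 + 1222.83 + 187.09 + 754.50 = 6041.13
Landed cost (B) = invoice 10888.99 + 6041.13 + duty 442.97 = 17373.09
Difference = |16446.08 − 17373.09| = 927.01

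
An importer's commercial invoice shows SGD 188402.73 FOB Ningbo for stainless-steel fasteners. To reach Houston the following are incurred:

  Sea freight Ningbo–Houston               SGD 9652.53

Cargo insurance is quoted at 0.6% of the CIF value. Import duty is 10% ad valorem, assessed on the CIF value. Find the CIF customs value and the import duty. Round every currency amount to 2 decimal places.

Let C be the CIF value. C = FOB price + freight + 0.6% × C
C − 0.6% × C = 188402.73 + 9652.53
0.994 × C = 198055.26
C = 198055.26 / 0.994 = 199250.76
Insurance premium = 0.6% × 199250.76 = 1195.50
Import duty = 199250.76 × 10% = 19925.08

CIF value: SGD 199250.76; import duty: SGD 19925.08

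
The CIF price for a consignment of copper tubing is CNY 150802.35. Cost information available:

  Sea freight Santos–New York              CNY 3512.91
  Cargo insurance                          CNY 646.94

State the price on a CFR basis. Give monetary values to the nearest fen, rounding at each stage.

Not relevant to the conversion: freight — on the seller under both CIF and CFR; already in the CIF price and stays in the CFR price.
From CIF to CFR, the seller no longer bears: insurance.
CFR price = 150802.35 − 646.94 = 150155.41

CFR price: CNY 150155.41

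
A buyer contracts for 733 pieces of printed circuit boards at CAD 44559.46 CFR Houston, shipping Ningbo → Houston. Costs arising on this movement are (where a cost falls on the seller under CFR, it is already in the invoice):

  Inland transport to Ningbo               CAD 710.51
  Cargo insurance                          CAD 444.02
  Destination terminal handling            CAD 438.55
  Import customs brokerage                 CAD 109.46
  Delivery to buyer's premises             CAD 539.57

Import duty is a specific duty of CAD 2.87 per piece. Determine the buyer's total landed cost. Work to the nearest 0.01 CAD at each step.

Total landed cost: CAD 48194.77

CFR: the seller pays costs through ocean freight to the destination port, but not insurance.
Already in the invoice (seller's account under CFR): inland to port — exclude.
CIF value = CFR price + insurance = 44559.46 + 444.02 = 45003.48
Import duty = 733 × 2.87 = 2103.71
Buyer bears: insurance 444.02 + destination terminal 438.55 + brokerage 109.46 + delivery 539.57 + duty 2103.71 = 3635.31
Landed cost = invoice 44559.46 + 3635.31 = 48194.77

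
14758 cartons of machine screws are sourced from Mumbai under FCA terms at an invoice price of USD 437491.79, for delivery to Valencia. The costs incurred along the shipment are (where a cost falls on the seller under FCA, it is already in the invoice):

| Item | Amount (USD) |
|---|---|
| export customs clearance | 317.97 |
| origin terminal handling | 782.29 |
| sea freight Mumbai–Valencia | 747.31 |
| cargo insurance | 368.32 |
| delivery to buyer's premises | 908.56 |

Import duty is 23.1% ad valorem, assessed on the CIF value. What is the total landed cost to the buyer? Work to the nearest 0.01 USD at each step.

Total landed cost: USD 541797.29

FCA: the seller delivers export-cleared goods to the carrier; the buyer bears costs from that point.
Already in the invoice (seller's account under FCA): export clearance — exclude.
CIF value = FCA price + origin terminal + freight + insurance = 437491.79 + 782.29 + 747.31 + 368.32 = 439389.71
Import duty = 439389.71 × 23.1% = 101499.02
Buyer bears: origin terminal 782.29 + freight 747.31 + insurance 368.32 + delivery 908.56 + duty 101499.02 = 104305.50
Landed cost = invoice 437491.79 + 104305.50 = 541797.29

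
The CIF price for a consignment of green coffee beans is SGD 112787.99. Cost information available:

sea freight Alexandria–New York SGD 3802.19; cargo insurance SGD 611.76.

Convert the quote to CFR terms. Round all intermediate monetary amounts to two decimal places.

CFR price: SGD 112176.23

Not relevant to the conversion: freight — on the seller under both CIF and CFR; already in the CIF price and stays in the CFR price.
From CIF to CFR, the seller no longer bears: insurance.
CFR price = 112787.99 − 611.76 = 112176.23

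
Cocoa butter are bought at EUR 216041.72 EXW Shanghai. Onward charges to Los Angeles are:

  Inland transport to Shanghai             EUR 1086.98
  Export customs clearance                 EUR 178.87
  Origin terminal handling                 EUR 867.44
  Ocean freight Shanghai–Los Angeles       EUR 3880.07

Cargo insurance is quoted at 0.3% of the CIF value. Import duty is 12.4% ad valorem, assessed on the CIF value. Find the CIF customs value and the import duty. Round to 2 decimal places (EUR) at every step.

CIF value: EUR 222723.25; import duty: EUR 27617.68

Let C be the CIF value. C = EXW price + pre-shipment costs + freight + 0.3% × C
C − 0.3% × C = 216041.72 + 1086.98 + 178.87 + 867.44 + 3880.07
0.997 × C = 222055.08
C = 222055.08 / 0.997 = 222723.25
Insurance premium = 0.3% × 222723.25 = 668.17
Import duty = 222723.25 × 12.4% = 27617.68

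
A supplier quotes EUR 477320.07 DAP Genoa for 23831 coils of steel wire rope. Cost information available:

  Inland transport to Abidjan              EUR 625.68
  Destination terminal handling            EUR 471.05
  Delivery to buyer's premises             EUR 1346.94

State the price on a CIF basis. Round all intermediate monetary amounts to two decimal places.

CIF price: EUR 475502.08

Not relevant to the conversion: inland to port — on the seller under both DAP and CIF; already in the DAP price and stays in the CIF price.
From DAP to CIF, the seller no longer bears: destination terminal, delivery.
CIF price = 477320.07 − 471.05 − 1346.94 = 475502.08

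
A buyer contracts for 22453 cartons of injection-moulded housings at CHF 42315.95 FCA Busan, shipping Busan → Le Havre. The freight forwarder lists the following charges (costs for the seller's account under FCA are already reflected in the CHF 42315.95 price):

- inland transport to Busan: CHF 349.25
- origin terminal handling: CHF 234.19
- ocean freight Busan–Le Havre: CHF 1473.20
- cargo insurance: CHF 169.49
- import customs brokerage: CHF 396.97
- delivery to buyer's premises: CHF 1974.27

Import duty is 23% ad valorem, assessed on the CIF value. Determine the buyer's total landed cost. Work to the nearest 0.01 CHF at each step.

FCA: the seller delivers export-cleared goods to the carrier; the buyer bears costs from that point.
Already in the invoice (seller's account under FCA): inland to port — exclude.
CIF value = FCA price + origin terminal + freight + insurance = 42315.95 + 234.19 + 1473.20 + 169.49 = 44192.83
Import duty = 44192.83 × 23% = 10164.35
Buyer bears: origin terminal 234.19 + freight 1473.20 + insurance 169.49 + brokerage 396.97 + delivery 1974.27 + duty 10164.35 = 14412.47
Landed cost = invoice 42315.95 + 14412.47 = 56728.42

Total landed cost: CHF 56728.42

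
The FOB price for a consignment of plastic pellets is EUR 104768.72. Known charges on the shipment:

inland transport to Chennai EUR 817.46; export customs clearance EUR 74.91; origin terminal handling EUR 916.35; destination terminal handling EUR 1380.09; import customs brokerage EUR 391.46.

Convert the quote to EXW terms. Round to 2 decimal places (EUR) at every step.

EXW price: EUR 102960.00

Not relevant to the conversion: destination terminal, brokerage — on the buyer under both terms; not part of either seller's price.
From FOB to EXW, the seller no longer bears: inland to port, export clearance, origin terminal.
EXW price = 104768.72 − 817.46 − 74.91 − 916.35 = 102960.00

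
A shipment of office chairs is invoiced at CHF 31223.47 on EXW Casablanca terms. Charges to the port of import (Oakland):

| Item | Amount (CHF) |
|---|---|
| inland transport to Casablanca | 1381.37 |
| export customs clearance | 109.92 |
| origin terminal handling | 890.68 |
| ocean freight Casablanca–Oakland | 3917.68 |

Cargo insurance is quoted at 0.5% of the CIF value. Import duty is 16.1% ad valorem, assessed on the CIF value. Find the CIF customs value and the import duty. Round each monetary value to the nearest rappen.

Let C be the CIF value. C = EXW price + pre-shipment costs + freight + 0.5% × C
C − 0.5% × C = 31223.47 + 1381.37 + 109.92 + 890.68 + 3917.68
0.995 × C = 37523.12
C = 37523.12 / 0.995 = 37711.68
Insurance premium = 0.5% × 37711.68 = 188.56
Import duty = 37711.68 × 16.1% = 6071.58

CIF value: CHF 37711.68; import duty: CHF 6071.58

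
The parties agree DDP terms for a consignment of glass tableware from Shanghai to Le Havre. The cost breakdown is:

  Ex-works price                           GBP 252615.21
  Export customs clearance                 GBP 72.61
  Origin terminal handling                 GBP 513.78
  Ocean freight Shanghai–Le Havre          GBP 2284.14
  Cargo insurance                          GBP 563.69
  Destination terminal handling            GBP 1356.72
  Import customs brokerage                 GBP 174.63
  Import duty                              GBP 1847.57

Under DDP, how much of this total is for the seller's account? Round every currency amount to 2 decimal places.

DDP: the seller bears all costs including import duty.
Seller's account: goods 252615.21 + export clearance 72.61 + origin terminal 513.78 + freight 2284.14 + insurance 563.69 + destination terminal 1356.72 + brokerage 174.63 + duty 1847.57 = 259428.35
Buyer's account: 0.00

Seller's account: GBP 259428.35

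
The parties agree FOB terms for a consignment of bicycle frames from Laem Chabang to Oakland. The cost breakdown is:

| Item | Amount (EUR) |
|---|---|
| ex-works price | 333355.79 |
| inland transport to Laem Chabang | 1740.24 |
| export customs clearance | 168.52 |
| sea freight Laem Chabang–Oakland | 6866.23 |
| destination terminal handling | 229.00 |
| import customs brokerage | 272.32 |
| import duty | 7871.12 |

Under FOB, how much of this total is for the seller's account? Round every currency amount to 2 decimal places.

FOB: the seller bears costs until goods are on board at the origin port; the buyer bears freight, insurance and all costs thereafter.
Seller's account: goods 333355.79 + inland to port 1740.24 + export clearance 168.52 = 335264.55
Buyer's account: freight 6866.23 + destination terminal 229.00 + brokerage 272.32 + duty 7871.12 = 15238.67

Seller's account: EUR 335264.55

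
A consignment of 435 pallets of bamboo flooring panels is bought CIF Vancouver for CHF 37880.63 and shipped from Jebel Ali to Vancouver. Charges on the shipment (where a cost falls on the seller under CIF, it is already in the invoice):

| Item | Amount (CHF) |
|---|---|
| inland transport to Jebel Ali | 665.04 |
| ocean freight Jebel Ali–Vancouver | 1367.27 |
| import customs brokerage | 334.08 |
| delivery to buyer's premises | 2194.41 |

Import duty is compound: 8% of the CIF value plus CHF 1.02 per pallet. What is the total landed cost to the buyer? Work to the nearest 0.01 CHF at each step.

CIF: the seller pays costs through ocean freight and marine insurance to the destination port.
Already in the invoice (seller's account under CIF): inland to port, freight — exclude.
The CIF price already equals the CIF value: 37880.63
Ad valorem component: 37880.63 × 8% = 3030.45
Specific component: 435 × 1.02 = 443.70
Import duty = 3030.45 + 443.70 = 3474.15
Buyer bears: brokerage 334.08 + delivery 2194.41 + duty 3474.15 = 6002.64
Landed cost = invoice 37880.63 + 6002.64 = 43883.27

Total landed cost: CHF 43883.27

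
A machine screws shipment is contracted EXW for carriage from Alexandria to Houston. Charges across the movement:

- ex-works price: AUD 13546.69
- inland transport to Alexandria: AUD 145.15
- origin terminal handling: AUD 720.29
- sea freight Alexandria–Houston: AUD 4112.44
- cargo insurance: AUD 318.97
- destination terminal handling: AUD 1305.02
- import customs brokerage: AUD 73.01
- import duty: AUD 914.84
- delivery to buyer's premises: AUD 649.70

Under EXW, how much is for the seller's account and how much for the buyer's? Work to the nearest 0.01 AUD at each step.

EXW: the seller makes goods available at their premises; the buyer bears all onward costs.
Seller's account: goods 13546.69 = 13546.69
Buyer's account: inland to port 145.15 + origin terminal 720.29 + freight 4112.44 + insurance 318.97 + destination terminal 1305.02 + brokerage 73.01 + duty 914.84 + delivery 649.70 = 8239.42

Seller: AUD 13546.69; buyer: AUD 8239.42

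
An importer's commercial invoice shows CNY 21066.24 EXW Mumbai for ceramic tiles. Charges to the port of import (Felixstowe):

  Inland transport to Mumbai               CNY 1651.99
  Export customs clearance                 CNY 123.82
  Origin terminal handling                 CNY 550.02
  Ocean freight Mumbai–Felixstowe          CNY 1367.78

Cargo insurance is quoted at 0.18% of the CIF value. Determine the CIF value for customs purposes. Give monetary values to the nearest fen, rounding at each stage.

CIF value: CNY 24804.50

Let C be the CIF value. C = EXW price + pre-shipment costs + freight + 0.18% × C
C − 0.18% × C = 21066.24 + 1651.99 + 123.82 + 550.02 + 1367.78
0.9982 × C = 24759.85
C = 24759.85 / 0.9982 = 24804.50
Insurance premium = 0.18% × 24804.50 = 44.65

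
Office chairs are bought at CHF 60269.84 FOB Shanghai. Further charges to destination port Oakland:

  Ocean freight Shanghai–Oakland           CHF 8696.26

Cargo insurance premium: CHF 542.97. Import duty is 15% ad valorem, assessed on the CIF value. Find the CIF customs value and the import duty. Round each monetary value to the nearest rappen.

CIF value: CHF 69509.07; import duty: CHF 10426.36

CIF = FOB price + freight + insurance
CIF = 60269.84 + 8696.26 + 542.97 = 69509.07
Import duty = 69509.07 × 15% = 10426.36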